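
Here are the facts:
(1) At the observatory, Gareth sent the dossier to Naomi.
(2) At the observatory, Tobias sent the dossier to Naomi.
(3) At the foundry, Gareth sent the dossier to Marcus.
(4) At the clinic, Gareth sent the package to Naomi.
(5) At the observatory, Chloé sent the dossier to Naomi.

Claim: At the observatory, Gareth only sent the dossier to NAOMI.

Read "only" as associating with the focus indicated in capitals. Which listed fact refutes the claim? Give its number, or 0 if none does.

0

The capitals mark "Naomi" as focus. So "only" rules out other recipients, with the rest (Gareth as agent and the dossier as thing and at the observatory as setting) as background.
No fact matches Gareth as agent and the dossier as thing and at the observatory as setting with a different recipient — every other fact differs on at least one backgrounded slot. So no fact refutes it.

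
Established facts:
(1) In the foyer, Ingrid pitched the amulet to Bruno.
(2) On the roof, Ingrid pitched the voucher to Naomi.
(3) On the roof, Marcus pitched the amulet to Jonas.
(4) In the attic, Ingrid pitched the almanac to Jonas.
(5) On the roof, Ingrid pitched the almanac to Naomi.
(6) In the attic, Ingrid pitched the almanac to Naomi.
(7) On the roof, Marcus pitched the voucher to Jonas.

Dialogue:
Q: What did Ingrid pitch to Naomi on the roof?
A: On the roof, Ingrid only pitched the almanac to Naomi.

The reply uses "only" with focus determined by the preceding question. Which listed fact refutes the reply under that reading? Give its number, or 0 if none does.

2

Answering "What did ...?" puts focus on the thing — here, "the almanac".
So "only" ranges over things; the rest (same agent, recipient, setting (Ingrid / Naomi / on the roof)) is presupposed.
Fact (2) shares the background with a different thing (the voucher) — counterexample.
(Fact (6) would refute a reading with focus on the setting — but that is not what the question asks.)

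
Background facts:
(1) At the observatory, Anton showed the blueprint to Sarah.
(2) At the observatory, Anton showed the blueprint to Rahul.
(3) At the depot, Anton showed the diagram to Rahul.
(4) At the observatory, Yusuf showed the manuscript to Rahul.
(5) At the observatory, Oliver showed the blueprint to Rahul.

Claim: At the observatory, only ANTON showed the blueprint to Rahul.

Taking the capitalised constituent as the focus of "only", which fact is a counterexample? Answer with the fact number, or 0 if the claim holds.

The capitals mark "Anton" as focus. So "only" rules out other agents, with the rest (thing = the blueprint, recipient = Rahul, setting = at the observatory) as background.
Fact (5) matches on thing = the blueprint, recipient = Rahul, setting = at the observatory, but has agent = Oliver instead. That refutes the claim.

5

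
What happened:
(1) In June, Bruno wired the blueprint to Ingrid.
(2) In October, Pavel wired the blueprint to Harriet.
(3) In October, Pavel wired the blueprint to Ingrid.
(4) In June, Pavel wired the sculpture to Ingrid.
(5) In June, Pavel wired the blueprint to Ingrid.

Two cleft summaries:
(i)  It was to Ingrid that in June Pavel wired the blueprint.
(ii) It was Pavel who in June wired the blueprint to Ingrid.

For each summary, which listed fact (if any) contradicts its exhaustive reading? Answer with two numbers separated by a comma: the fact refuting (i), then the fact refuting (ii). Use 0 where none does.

0, 1

(i): focus "Ingrid". No fact shares Pavel as agent and the blueprint as thing and in June as setting with a different recipient. 0.
(ii): focus "Pavel". Looking for the blueprint as thing and Ingrid as recipient and in June as setting with some other agent — fact (1) has Bruno there. Refuted.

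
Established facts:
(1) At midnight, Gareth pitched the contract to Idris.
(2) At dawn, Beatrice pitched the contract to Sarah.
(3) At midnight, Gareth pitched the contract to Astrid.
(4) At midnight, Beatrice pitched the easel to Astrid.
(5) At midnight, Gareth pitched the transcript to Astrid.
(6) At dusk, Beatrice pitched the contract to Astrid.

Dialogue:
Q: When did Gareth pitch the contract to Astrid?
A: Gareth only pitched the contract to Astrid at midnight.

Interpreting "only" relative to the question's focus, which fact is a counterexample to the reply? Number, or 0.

0

Answering "When did ...?" puts focus on the setting — here, "at midnight".
"Only" then excludes alternative settings while the background — Gareth as agent and the contract as thing and Astrid as recipient — is held fixed.
No fact keeps Gareth as agent and the contract as thing and Astrid as recipient while changing the setting; every other fact differs on something backgrounded. The reply stands.
(Fact (1) would refute a reading with focus on the recipient — but that is not what the question asks.)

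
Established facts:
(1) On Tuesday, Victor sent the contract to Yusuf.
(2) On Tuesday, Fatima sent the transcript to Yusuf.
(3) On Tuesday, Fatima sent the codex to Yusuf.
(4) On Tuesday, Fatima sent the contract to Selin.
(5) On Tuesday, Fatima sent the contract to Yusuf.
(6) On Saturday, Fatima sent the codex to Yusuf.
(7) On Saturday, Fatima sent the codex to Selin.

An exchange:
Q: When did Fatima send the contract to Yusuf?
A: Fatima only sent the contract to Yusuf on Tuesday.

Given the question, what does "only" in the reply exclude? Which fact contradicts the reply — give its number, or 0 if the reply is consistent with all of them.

The question "When did ...?" targets the setting, so in the reply the focus falls on "on Tuesday".
"Only" then excludes alternative settings while the background — agent = Fatima, thing = the contract, recipient = Yusuf — is held fixed.
No listed fact shares that background with another setting. Nothing contradicts the reply.
(Fact (2) would refute a reading with focus on the thing — but that is not what the question asks.)

0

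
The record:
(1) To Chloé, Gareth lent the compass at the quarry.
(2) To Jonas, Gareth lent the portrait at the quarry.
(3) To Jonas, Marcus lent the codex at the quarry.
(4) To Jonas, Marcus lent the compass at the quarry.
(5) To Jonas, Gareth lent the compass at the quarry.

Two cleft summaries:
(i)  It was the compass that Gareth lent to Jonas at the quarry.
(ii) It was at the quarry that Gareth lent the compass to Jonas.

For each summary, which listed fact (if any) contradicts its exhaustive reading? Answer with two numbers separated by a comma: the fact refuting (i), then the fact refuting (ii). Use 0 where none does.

2, 0

(i): focus "the compass". Looking for Gareth as agent and Jonas as recipient and at the quarry as setting with some other thing — fact (2) has the portrait there. Refuted.
(ii): focus "at the quarry". No fact shares Gareth as agent and the compass as thing and Jonas as recipient with a different setting. 0.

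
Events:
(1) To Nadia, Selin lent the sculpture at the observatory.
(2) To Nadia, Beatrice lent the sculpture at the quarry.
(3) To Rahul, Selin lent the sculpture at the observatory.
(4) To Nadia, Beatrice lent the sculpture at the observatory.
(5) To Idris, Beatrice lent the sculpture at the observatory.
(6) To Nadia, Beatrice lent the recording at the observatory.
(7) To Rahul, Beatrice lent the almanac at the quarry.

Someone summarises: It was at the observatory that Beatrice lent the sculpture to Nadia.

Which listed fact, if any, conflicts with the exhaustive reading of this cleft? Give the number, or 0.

2

The cleft puts "at the observatory" in focus and presupposes the open proposition with agent = Beatrice, thing = the sculpture, recipient = Nadia.
Exhaustivity: at the observatory is the only setting satisfying that background.
But fact (2) also has agent = Beatrice, thing = the sculpture, recipient = Nadia, with setting = at the quarry — so the exhaustive reading fails.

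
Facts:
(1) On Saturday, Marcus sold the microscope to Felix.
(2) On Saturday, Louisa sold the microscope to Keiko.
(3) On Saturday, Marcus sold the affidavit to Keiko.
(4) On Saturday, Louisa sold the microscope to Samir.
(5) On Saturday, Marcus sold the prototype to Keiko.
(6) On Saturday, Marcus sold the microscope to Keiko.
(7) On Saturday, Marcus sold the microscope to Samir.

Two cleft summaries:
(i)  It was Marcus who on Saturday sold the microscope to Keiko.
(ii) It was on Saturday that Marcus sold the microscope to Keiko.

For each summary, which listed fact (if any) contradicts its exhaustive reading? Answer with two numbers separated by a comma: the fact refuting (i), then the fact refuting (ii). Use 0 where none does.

2, 0

(i): focus "Marcus". Looking for the microscope as thing and Keiko as recipient and on Saturday as setting with some other agent — fact (2) has Louisa there. Refuted.
(ii): focus "on Saturday". No fact shares Marcus as agent and the microscope as thing and Keiko as recipient with a different setting. 0.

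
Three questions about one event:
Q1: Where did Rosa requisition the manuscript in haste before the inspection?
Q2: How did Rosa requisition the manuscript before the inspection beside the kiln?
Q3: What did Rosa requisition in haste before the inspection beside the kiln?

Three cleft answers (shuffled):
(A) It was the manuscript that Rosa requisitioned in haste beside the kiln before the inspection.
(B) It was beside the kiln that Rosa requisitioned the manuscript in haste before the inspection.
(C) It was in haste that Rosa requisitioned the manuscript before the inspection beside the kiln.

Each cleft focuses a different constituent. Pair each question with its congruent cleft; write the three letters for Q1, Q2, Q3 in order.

BCA

Q1 asks about the location; cleft (B) focuses "beside the kiln", which is the location — so Q1 → B.
Q2 asks about the manner; cleft (C) focuses "in haste", which is the manner — so Q2 → C.
Q3 asks about the direct object; cleft (A) focuses "the manuscript", which is the direct object — so Q3 → A.
Mapping: Q1→B, Q2→C, Q3→A.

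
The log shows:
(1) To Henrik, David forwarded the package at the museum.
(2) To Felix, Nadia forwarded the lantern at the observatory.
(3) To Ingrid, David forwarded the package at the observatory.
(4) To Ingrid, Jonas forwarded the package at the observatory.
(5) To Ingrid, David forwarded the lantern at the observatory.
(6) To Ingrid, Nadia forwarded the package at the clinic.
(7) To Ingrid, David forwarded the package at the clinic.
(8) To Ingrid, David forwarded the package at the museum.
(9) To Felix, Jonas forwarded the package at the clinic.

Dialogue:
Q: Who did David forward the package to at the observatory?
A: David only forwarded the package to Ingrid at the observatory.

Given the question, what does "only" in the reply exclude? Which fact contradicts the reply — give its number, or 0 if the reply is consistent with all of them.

0

The question "Who did ... to ...?" targets the recipient, so in the reply the focus falls on "Ingrid".
So "only" ranges over recipients; the rest (same agent, thing, setting (David / the package / at the observatory)) is presupposed.
No fact keeps same agent, thing, setting (David / the package / at the observatory) while changing the recipient; every other fact differs on something backgrounded. The reply stands.
(Fact (7) would refute a reading with focus on the setting — but that is not what the question asks.)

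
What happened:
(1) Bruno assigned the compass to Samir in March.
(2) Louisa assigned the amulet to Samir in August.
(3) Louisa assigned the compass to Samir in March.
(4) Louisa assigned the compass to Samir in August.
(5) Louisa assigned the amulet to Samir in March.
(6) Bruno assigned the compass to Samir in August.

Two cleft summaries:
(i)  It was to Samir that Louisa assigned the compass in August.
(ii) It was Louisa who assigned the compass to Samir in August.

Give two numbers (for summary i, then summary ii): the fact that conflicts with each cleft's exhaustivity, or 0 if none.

0, 6

(i): focus "Samir". No fact shares Louisa as agent and the compass as thing and in August as setting with a different recipient. 0.
(ii): focus "Louisa". Looking for the compass as thing and Samir as recipient and in August as setting with some other agent — fact (6) has Bruno there. Refuted.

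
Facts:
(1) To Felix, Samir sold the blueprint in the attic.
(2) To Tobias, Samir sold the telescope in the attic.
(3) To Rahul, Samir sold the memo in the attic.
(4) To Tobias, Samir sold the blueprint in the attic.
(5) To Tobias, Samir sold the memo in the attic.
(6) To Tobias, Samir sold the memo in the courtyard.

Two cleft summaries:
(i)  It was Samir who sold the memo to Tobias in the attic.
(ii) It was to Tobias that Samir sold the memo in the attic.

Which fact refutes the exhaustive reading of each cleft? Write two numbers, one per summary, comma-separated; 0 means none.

0, 3

(i): focus "Samir". No fact shares thing = the memo, recipient = Tobias, setting = in the attic with a different agent. 0.
(ii): focus "Tobias". Looking for agent = Samir, thing = the memo, setting = in the attic with some other recipient — fact (3) has Rahul there. Refuted.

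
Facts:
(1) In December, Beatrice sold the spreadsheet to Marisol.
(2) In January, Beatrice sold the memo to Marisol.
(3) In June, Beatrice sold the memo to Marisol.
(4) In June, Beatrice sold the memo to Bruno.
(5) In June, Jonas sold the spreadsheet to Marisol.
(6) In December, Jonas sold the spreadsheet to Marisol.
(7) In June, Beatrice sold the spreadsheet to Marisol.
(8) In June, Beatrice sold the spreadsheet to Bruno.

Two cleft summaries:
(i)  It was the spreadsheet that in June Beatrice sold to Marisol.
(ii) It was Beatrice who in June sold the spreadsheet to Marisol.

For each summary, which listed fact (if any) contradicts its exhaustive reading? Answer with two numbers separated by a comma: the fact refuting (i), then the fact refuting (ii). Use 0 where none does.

3, 5

(i): focus "the spreadsheet". Looking for agent = Beatrice, recipient = Marisol, setting = in June with some other thing — fact (3) has the memo there. Refuted.
(ii): focus "Beatrice". Looking for thing = the spreadsheet, recipient = Marisol, setting = in June with some other agent — fact (5) has Jonas there. Refuted.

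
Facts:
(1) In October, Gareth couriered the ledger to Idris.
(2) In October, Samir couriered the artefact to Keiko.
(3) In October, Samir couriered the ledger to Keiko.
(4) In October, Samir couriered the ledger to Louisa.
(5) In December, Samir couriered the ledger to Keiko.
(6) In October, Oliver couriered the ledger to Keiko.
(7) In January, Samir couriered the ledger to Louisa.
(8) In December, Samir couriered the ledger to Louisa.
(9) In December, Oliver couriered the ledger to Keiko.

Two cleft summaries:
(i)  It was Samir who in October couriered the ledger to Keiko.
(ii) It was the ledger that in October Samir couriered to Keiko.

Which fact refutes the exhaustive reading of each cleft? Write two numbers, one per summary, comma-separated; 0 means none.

6, 2

(i): focus "Samir". Looking for same thing, recipient, setting (the ledger / Keiko / in October) with some other agent — fact (6) has Oliver there. Refuted.
(ii): focus "the ledger". Looking for same agent, recipient, setting (Samir / Keiko / in October) with some other thing — fact (2) has the artefact there. Refuted.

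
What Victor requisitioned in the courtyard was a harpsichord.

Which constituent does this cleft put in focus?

In a pseudo-cleft "What ... was X", the post-copular constituent X is the focus.
Here the focus is "a harpsichord". The backgrounded (presupposed) material includes "Victor" and "in the courtyard".

a harpsichord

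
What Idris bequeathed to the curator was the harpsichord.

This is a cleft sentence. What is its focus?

the harpsichord

In a pseudo-cleft "What ... was X", the post-copular constituent X is the focus.
Here the focus is "the harpsichord". The backgrounded (presupposed) material includes "Idris" and "to the curator".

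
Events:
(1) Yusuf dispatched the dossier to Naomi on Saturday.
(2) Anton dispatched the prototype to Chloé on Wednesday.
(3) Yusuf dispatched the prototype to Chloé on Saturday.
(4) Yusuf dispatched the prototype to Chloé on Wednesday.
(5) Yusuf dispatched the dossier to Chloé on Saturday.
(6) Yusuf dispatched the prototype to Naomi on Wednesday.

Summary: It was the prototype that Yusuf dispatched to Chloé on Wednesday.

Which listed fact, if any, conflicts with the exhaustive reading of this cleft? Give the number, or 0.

The cleft puts "the prototype" in focus and presupposes the open proposition with same agent, recipient, setting (Yusuf / Chloé / on Wednesday).
The exhaustive reading says no other thing fits that background.
No listed fact matches the background with a different thing. Exhaustivity holds.

0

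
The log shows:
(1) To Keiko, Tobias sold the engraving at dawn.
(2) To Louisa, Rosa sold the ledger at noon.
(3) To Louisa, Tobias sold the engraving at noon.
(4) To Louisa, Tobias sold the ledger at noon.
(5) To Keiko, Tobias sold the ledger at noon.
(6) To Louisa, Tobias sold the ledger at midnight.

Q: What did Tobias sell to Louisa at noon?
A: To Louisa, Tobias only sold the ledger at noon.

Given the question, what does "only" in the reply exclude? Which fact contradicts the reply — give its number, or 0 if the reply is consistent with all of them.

3

The question "What did ...?" targets the thing, so in the reply the focus falls on "the ledger".
So "only" ranges over things; the rest (same agent, recipient, setting (Tobias / Louisa / at noon)) is presupposed.
Fact (3) shares the background with a different thing (the engraving) — counterexample.
(Fact (6) would refute a reading with focus on the setting — but that is not what the question asks.)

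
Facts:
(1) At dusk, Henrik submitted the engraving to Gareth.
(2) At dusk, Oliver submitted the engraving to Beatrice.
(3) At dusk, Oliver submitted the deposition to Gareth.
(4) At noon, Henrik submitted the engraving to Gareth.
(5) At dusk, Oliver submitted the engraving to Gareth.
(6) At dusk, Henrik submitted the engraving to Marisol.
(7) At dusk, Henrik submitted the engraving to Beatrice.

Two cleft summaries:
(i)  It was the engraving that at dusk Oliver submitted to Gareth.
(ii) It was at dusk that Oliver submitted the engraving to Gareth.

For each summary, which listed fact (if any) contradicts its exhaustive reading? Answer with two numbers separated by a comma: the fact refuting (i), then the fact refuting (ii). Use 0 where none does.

Summary (i) focuses "the engraving" (the thing); background Oliver as agent and Gareth as recipient and at dusk as setting. Fact (3) matches that background with thing = the deposition — refutes (i).
Summary (ii) focuses "at dusk" (the setting); background Oliver as agent and the engraving as thing and Gareth as recipient. No fact matches that background with a different setting, so 0.

3, 0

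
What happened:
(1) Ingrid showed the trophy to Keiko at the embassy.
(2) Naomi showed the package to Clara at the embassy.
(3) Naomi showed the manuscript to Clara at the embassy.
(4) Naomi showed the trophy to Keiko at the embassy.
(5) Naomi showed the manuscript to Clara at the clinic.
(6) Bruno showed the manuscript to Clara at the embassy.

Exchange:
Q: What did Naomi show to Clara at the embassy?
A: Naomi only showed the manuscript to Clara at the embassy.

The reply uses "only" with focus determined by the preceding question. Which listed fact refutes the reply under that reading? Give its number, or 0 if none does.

2

The question "What did ...?" targets the thing, so in the reply the focus falls on "the manuscript".
So "only" ranges over things; the rest (same agent, recipient, setting (Naomi / Clara / at the embassy)) is presupposed.
Fact (2) shares the background with a different thing (the package) — counterexample.
(Fact (5) would refute a reading with focus on the setting — but that is not what the question asks.)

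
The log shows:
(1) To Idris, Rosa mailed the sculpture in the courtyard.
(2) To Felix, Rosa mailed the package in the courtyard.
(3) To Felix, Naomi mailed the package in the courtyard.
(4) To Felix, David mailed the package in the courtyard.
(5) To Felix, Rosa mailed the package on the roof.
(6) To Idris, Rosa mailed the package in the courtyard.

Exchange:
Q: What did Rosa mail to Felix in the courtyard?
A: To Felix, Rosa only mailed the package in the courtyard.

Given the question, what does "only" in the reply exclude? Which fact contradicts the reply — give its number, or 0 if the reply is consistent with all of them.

The question "What did ...?" targets the thing, so in the reply the focus falls on "the package".
"Only" then excludes alternative things while the background — Rosa as agent and Felix as recipient and in the courtyard as setting — is held fixed.
No listed fact shares that background with another thing. Nothing contradicts the reply.
(Fact (6) would refute a reading with focus on the recipient — but that is not what the question asks.)

0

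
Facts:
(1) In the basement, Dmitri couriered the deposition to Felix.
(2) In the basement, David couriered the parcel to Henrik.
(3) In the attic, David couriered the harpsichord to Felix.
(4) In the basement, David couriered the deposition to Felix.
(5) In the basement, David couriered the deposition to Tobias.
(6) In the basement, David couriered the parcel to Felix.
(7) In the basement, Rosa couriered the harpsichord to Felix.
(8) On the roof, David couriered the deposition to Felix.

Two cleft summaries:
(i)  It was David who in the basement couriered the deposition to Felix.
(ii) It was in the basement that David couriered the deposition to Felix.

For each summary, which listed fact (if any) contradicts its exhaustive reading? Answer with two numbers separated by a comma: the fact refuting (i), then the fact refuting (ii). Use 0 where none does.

1, 8

Summary (i) focuses "David" (the agent); background the deposition as thing and Felix as recipient and in the basement as setting. Fact (1) matches that background with agent = Dmitri — refutes (i).
Summary (ii) focuses "in the basement" (the setting); background David as agent and the deposition as thing and Felix as recipient. Fact (8) matches that background with setting = on the roof — refutes (ii).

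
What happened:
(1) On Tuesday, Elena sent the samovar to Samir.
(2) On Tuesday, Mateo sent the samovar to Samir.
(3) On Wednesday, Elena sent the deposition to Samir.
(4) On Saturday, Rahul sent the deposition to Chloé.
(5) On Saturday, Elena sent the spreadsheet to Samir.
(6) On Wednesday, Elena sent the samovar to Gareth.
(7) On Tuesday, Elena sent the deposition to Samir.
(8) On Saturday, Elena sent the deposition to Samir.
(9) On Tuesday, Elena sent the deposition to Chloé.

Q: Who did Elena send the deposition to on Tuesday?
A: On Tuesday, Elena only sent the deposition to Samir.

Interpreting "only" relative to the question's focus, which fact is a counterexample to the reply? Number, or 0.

Answering "Who did ... to ...?" puts focus on the recipient — here, "Samir".
"Only" then excludes alternative recipients while the background — Elena as agent and the deposition as thing and on Tuesday as setting — is held fixed.
Fact (9) shares the background with a different recipient (Chloé) — counterexample.
(Fact (1) would refute a reading with focus on the thing — but that is not what the question asks.)

9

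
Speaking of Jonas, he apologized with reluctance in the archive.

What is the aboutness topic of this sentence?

The construction explicitly marks "Jonas" as what the sentence is about — the topic.
The remainder of the clause is the comment (what is said about the topic).

Jonas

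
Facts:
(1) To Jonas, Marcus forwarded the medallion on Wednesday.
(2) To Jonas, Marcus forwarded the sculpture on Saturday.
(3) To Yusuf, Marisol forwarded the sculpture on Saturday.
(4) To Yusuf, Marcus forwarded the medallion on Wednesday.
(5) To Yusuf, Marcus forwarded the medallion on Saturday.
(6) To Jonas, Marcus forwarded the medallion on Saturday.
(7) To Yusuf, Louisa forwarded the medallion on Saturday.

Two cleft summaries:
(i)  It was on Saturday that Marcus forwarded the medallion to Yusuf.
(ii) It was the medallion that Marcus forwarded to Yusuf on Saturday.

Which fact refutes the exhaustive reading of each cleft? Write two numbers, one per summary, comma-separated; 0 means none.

4, 0

Summary (i) focuses "on Saturday" (the setting); background same agent, thing, recipient (Marcus / the medallion / Yusuf). Fact (4) matches that background with setting = on Wednesday — refutes (i).
Summary (ii) focuses "the medallion" (the thing); background same agent, recipient, setting (Marcus / Yusuf / on Saturday). No fact matches that background with a different thing, so 0.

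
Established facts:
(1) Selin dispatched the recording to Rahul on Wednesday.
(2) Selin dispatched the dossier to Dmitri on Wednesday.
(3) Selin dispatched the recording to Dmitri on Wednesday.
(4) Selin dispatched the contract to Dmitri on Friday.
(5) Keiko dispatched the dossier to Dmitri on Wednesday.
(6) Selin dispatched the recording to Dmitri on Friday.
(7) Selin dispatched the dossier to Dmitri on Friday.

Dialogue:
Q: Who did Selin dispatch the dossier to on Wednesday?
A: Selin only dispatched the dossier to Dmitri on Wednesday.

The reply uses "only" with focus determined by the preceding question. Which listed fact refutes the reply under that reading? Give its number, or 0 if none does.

Answering "Who did ... to ...?" puts focus on the recipient — here, "Dmitri".
"Only" then excludes alternative recipients while the background — same agent, thing, setting (Selin / the dossier / on Wednesday) — is held fixed.
No fact keeps same agent, thing, setting (Selin / the dossier / on Wednesday) while changing the recipient; every other fact differs on something backgrounded. The reply stands.
(Fact (3) would refute a reading with focus on the thing — but that is not what the question asks.)

0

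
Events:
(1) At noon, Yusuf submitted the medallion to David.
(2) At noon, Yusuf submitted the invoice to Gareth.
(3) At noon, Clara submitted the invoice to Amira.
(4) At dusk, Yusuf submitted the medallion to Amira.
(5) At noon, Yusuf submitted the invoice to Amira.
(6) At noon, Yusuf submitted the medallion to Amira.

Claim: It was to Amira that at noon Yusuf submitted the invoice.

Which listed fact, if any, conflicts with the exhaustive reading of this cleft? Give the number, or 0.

Focus of the cleft: "Amira" (the recipient). Presupposed background: agent = Yusuf, thing = the invoice, setting = at noon.
Exhaustivity: Amira is the only recipient satisfying that background.
But fact (2) also has agent = Yusuf, thing = the invoice, setting = at noon, with recipient = Gareth — so the exhaustive reading fails.

2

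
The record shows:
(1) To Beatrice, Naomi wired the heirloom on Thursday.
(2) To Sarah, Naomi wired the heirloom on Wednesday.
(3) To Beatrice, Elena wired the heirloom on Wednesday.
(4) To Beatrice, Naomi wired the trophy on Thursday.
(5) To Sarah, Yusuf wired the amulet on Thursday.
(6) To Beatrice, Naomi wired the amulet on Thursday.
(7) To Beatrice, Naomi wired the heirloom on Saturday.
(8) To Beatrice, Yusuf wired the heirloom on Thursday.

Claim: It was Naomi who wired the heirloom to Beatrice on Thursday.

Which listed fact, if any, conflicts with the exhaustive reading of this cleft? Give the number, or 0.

Focus of the cleft: "Naomi" (the agent). Presupposed background: thing = the heirloom, recipient = Beatrice, setting = on Thursday.
Exhaustivity: Naomi is the only agent satisfying that background.
Fact (8) shares the background but with agent = Yusuf; exhaustivity is violated.

8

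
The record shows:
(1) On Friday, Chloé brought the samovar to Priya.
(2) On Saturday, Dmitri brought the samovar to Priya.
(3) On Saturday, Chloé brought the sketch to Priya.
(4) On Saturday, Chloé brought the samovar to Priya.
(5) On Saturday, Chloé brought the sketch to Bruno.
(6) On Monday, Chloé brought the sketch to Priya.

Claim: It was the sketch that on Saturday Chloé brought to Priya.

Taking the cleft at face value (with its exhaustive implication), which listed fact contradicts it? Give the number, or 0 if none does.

The cleft puts "the sketch" in focus and presupposes the open proposition with Chloé as agent and Priya as recipient and on Saturday as setting.
The exhaustive reading says no other thing fits that background.
But fact (4) also has Chloé as agent and Priya as recipient and on Saturday as setting, with thing = the samovar — so the exhaustive reading fails.

4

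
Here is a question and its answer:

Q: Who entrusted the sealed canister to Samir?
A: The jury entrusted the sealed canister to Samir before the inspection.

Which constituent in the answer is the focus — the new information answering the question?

the jury

The wh-word "who" asks about the subject (agent).
In the answer, "the sealed canister" and "to Samir" are given — repeated from the question.
"before the inspection" is also new, but it specifies the time, which is not what the question asks about — so it is not the focus.
The constituent filling the subject (agent) gap is "the jury"; that is the focus.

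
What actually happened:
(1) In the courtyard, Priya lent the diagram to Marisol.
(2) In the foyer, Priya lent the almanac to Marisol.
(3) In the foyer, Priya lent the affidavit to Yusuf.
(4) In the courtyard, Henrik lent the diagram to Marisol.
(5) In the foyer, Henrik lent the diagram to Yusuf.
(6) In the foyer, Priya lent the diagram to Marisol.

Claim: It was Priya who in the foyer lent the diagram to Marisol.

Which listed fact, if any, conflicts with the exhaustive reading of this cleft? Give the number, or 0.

Focus of the cleft: "Priya" (the agent). Presupposed background: the diagram as thing and Marisol as recipient and in the foyer as setting.
The exhaustive reading says no other agent fits that background.
Every other fact differs from the presupposition on some backgrounded slot, so none challenges the exhaustivity.

0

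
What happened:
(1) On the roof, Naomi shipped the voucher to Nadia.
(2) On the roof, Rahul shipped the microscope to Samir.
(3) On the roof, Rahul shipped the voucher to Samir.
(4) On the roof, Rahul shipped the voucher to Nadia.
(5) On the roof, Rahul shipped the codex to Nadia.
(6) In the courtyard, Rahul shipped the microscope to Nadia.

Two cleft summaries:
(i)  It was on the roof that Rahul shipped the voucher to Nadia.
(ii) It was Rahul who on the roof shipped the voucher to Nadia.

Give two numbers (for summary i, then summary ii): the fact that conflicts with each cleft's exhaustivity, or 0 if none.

(i): focus "on the roof". No fact shares same agent, thing, recipient (Rahul / the voucher / Nadia) with a different setting. 0.
(ii): focus "Rahul". Looking for same thing, recipient, setting (the voucher / Nadia / on the roof) with some other agent — fact (1) has Naomi there. Refuted.

0, 1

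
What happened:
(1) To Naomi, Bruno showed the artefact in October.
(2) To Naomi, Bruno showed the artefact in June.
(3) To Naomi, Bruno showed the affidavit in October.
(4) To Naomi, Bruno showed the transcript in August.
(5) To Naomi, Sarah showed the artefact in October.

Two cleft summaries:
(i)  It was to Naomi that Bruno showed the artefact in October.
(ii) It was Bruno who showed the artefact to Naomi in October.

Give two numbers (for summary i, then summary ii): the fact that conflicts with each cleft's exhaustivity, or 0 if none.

0, 5

(i): focus "Naomi". No fact shares agent = Bruno, thing = the artefact, setting = in October with a different recipient. 0.
(ii): focus "Bruno". Looking for thing = the artefact, recipient = Naomi, setting = in October with some other agent — fact (5) has Sarah there. Refuted.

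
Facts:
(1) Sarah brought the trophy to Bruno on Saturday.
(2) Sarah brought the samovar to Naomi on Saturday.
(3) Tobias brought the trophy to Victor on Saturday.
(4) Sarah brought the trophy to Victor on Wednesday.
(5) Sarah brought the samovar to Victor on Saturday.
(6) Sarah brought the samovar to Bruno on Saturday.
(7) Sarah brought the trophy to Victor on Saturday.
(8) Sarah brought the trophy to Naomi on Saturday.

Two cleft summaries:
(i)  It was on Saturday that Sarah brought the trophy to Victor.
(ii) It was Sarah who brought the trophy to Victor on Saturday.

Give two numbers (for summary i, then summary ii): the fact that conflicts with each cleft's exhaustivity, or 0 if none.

4, 3

Summary (i) focuses "on Saturday" (the setting); background same agent, thing, recipient (Sarah / the trophy / Victor). Fact (4) matches that background with setting = on Wednesday — refutes (i).
Summary (ii) focuses "Sarah" (the agent); background same thing, recipient, setting (the trophy / Victor / on Saturday). Fact (3) matches that background with agent = Tobias — refutes (ii).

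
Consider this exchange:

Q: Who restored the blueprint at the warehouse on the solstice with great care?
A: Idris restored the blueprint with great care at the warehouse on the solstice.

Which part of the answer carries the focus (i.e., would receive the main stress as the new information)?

The wh-word "who" asks about the subject (agent).
In the answer, "the blueprint", "with great care", "on the solstice" and "at the warehouse" are given — repeated from the question.
The constituent filling the subject (agent) gap is "Idris"; that is the focus and would carry nuclear stress.

Idris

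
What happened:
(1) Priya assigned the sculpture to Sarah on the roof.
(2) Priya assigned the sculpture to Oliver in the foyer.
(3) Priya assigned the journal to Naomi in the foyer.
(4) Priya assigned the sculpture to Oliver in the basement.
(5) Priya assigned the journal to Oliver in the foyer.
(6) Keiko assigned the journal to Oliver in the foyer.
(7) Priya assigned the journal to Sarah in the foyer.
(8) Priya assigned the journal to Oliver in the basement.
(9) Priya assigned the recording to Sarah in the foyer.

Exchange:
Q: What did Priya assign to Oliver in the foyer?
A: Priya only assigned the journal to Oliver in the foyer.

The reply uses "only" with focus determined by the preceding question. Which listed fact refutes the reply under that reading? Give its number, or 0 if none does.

2

The question "What did ...?" targets the thing, so in the reply the focus falls on "the journal".
So "only" ranges over things; the rest (agent = Priya, recipient = Oliver, setting = in the foyer) is presupposed.
Fact (2) keeps agent = Priya, recipient = Oliver, setting = in the foyer but has thing = the sculpture; that refutes the reply.
(Fact (3) would refute a reading with focus on the recipient — but that is not what the question asks.)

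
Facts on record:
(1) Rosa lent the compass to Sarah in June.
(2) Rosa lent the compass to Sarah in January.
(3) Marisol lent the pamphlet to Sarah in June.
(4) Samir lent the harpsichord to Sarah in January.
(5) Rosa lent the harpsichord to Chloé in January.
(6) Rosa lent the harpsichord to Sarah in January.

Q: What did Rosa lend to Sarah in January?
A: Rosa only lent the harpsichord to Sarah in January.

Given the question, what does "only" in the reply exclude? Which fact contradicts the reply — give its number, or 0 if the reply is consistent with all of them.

The question "What did ...?" targets the thing, so in the reply the focus falls on "the harpsichord".
So "only" ranges over things; the rest (agent = Rosa, recipient = Sarah, setting = in January) is presupposed.
Fact (2) keeps agent = Rosa, recipient = Sarah, setting = in January but has thing = the compass; that refutes the reply.
(Fact (5) would refute a reading with focus on the recipient — but that is not what the question asks.)

2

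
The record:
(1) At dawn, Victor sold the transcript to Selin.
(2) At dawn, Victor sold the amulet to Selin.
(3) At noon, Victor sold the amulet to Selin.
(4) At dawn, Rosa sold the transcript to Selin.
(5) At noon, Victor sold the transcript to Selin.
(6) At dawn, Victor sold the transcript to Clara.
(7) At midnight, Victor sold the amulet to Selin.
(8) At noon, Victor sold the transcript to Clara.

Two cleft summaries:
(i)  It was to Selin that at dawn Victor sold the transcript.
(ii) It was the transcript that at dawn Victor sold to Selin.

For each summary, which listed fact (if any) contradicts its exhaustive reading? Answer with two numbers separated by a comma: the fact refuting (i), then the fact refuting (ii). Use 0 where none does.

6, 2

(i): focus "Selin". Looking for Victor as agent and the transcript as thing and at dawn as setting with some other recipient — fact (6) has Clara there. Refuted.
(ii): focus "the transcript". Looking for Victor as agent and Selin as recipient and at dawn as setting with some other thing — fact (2) has the amulet there. Refuted.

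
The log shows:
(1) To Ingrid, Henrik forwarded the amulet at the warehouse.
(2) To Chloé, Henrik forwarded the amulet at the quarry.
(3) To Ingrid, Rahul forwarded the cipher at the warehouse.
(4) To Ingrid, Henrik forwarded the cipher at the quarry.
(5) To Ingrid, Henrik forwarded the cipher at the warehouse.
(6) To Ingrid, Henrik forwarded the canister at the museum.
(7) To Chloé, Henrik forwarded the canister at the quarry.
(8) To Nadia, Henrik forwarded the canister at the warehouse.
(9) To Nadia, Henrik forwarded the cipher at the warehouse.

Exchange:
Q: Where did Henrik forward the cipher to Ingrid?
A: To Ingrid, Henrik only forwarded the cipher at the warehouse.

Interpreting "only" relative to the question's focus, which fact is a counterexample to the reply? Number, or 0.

Answering "Where did ...?" puts focus on the setting — here, "at the warehouse".
"Only" then excludes alternative settings while the background — agent = Henrik, thing = the cipher, recipient = Ingrid — is held fixed.
Fact (4) keeps agent = Henrik, thing = the cipher, recipient = Ingrid but has setting = at the quarry; that refutes the reply.
(Fact (9) would refute a reading with focus on the recipient — but that is not what the question asks.)

4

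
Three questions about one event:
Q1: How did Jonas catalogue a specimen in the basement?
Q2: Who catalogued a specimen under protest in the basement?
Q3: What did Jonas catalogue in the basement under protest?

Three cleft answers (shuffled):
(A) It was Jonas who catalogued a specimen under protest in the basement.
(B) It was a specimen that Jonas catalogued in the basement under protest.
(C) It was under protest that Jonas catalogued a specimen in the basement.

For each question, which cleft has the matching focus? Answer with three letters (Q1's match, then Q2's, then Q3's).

CAB

Q1 asks about the manner; cleft (C) focuses "under protest", which is the manner — so Q1 → C.
Q2 asks about the subject (agent); cleft (A) focuses "Jonas", which is the subject (agent) — so Q2 → A.
Q3 asks about the direct object; cleft (B) focuses "a specimen", which is the direct object — so Q3 → B.
Mapping: Q1→C, Q2→A, Q3→B.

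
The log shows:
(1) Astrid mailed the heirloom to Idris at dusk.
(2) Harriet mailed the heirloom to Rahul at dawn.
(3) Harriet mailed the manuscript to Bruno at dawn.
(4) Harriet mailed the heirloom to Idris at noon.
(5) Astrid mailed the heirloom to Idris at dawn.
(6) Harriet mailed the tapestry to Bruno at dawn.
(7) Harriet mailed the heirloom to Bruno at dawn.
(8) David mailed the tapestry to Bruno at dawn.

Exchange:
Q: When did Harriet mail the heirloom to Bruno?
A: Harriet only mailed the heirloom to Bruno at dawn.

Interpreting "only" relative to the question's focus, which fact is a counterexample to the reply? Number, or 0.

Answering "When did ...?" puts focus on the setting — here, "at dawn".
So "only" ranges over settings; the rest (agent = Harriet, thing = the heirloom, recipient = Bruno) is presupposed.
No fact keeps agent = Harriet, thing = the heirloom, recipient = Bruno while changing the setting; every other fact differs on something backgrounded. The reply stands.
(Fact (2) would refute a reading with focus on the recipient — but that is not what the question asks.)

0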